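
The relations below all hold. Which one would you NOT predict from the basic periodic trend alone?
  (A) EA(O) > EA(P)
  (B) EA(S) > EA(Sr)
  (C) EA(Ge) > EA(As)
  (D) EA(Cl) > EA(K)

The general trend: electron affinity increases across a period and decreases down a group.
(A) O (period 2, group 16) vs P (period 3, group 15): the stated order agrees with the simple trend.
(B) S (period 3, group 16) vs Sr (period 5, group 2): the stated order agrees with the simple trend.
(C) Ge (period 4, group 14) vs As (period 4, group 15): the stated order contradicts the simple trend.
(D) Cl (period 3, group 17) vs K (period 4, group 1): the stated order agrees with the simple trend.
The exception is (C): adding an electron to As's half-filled 4p³ is unfavourable, so Ge (4p²) has the more exothermic EA.

(C)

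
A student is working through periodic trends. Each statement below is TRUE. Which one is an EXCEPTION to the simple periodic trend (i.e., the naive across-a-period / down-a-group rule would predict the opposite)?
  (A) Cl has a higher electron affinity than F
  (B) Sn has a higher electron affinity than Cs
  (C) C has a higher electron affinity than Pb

(A)

The general trend: electron affinity increases across a period and decreases down a group.
(A) Cl (period 3, group 17) vs F (period 2, group 17): the stated order contradicts the simple trend.
(B) Sn (period 5, group 14) vs Cs (period 6, group 1): the stated order agrees with the simple trend.
(C) C (period 2, group 14) vs Pb (period 6, group 14): the stated order agrees with the simple trend.
The exception is (A): F's small 2p subshell makes the incoming electron feel strong e⁻–e⁻ repulsion, so Cl actually releases more energy on gaining an electron.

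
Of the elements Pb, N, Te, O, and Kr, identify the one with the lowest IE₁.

N is in period 2, group 15; O is in period 2, group 16; Kr is in period 4, group 18; Te is in period 5, group 16; Pb is in period 6, group 14.
IE₁ increases left→right with effective nuclear charge and decreases top→bottom as the valence shell moves farther out.
Here both period and group differ, so the two effects have to be weighed against each other.
Te > Pb: both effects reinforce here, so Te is clearly the higher of the two.
O > Te: they share group 16; the group trend gives O the larger value.
Kr > O: period and group pull opposite ways; the across-period shift dominates (1351 vs 1314 kJ/mol).
N > Kr: the two effects oppose for this pair; the down-group effect wins (1402 vs 1351 kJ/mol).
Note the exception: N has a higher first ionization energy than O, contrary to the simple trend — pairing an electron in O's 2p⁴ costs repulsion energy, so O ionizes more easily than half-filled N (2p³).
Approximate values (kJ/mol): N 1402, O 1314, Kr 1351, Te 869, Pb 716.
The lowest IE₁ among these belongs to Pb.

Pb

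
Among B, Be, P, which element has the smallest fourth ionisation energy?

The fourth ionization energy removes an electron from the +3 ion. For each element: B³⁺ is the bare [He] core; Be³⁺ is already 1 electron into the core; P³⁺ still has 2 valence electrons.
Breaking into a closed-shell core is much more expensive than removing a leftover valence electron — Be and B have the largest IE_4 here.
Approximate IE_4 values (kJ/mol): B 25026, Be 21007, P 4964.
Overall IE_4 order: P < Be < B.

P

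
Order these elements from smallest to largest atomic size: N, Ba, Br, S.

N, S, Br, Ba

Moving right in a period, electrons are added to the same shell under a stronger nuclear pull, so atoms get smaller; moving down, a new shell is opened and atoms get larger.
Neither a single period nor a single group — weigh both effects.
S > N: the two effects oppose for this pair; the down-group effect wins (103 vs 71 pm).
Br > S: the two effects oppose for this pair; the down-group effect wins (114 vs 103 pm).
Ba > Br: relative to Br, both the across-period and down-group shifts push Ba's atomic radius up.
Approximate values (pm): N 71, S 103, Br 114, Ba 196.
So from smallest to largest: N < S < Br < Ba.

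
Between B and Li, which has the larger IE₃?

The third ionization energy removes an electron from the +2 ion. For each element: B²⁺ still has 1 valence electron; Li²⁺ is already 1 electron into the core.
Core electrons are held far more tightly than valence electrons, so Li tops the IE_3 order.
The numbers (kJ/mol): B 3660, Li 11815.
So the third ionization energies run B < Li.

Li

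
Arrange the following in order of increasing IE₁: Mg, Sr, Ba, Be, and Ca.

First ionization energy rises across a period (greater Z_eff holds electrons more tightly) and falls down a group (valence electrons are farther from the nucleus).
All are in group 2, so first ionization energy increases up the group.
So from lowest to highest: Ba < Sr < Ca < Mg < Be.

Ba < Sr < Ca < Mg < Be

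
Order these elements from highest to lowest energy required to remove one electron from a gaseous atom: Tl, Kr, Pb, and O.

Kr > O > Pb > Tl

First ionization energy rises across a period (greater Z_eff holds electrons more tightly) and falls down a group (valence electrons are farther from the nucleus).
Here both period and group differ, so the two effects have to be weighed against each other.
Pb > Tl: Pb lies to the right of Tl in period 6, so the across-period effect alone puts Pb higher.
O > Pb: both effects reinforce here, so O is clearly the higher of the two.
Kr > O: the two effects oppose for this pair; the across-period effect wins (1351 vs 1314 kJ/mol).
Tabulated first ionization energy (kJ/mol): O 1314, Kr 1351, Tl 589, Pb 716.
So from highest to lowest: Kr > O > Pb > Tl.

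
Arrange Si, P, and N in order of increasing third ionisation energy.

P, Si, N

Consider each +2 ion: Si²⁺ still has 2 valence electrons; P²⁺ still has 3 valence electrons; N²⁺ still has 3 valence electrons.
All are still removing valence electrons, so compare the +2 ions as you would atoms: IE_3 generally rises across a period (higher Z_eff) and falls down a group (larger shell), subject to the usual subshell exceptions.
Valence configurations: Si²⁺ [Ne]3s², P²⁺ [Ne]3s²3p¹, N²⁺ [He]2s²2p¹.
P²⁺ loses a lone 3p electron whereas Si²⁺ must break into a filled 3s² pair, so IE_3(Si) > IE_3(P) even though P has the higher nuclear charge.
The numbers (kJ/mol): Si 3232, P 2914, N 4578.
Hence IE_3: P < Si < N.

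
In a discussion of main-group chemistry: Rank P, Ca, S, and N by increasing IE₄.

S < P < Ca < N

Consider each +3 ion: P³⁺ still has 2 valence electrons; Ca³⁺ is already 1 electron into the core; S³⁺ still has 3 valence electrons; N³⁺ still has 2 valence electrons.
Usually core removal costs more than valence removal, but here the competition is close: a tightly held n=2 valence electron can cost more to remove than an n=3 core electron, so the actual values have to decide it.
Valence configurations: P³⁺ [Ne]3s², S³⁺ [Ne]3s²3p¹, N³⁺ [He]2s².
S³⁺ loses a lone 3p electron whereas P³⁺ must break into a filled 3s² pair, so IE_4(P) > IE_4(S) even though S has the higher nuclear charge.
The numbers (kJ/mol): P 4964, Ca 6491, S 4556, N 7475.
Overall IE_4 order: S < P < Ca < N.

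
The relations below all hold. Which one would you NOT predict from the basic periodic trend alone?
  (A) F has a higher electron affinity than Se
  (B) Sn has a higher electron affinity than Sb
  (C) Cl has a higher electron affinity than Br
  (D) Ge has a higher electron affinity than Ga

The general trend: electron affinity increases across a period and decreases down a group.
(A) F (period 2, group 17) vs Se (period 4, group 16): the stated order agrees with the simple trend.
(B) Sn (period 5, group 14) vs Sb (period 5, group 15): the stated order contradicts the simple trend.
(C) Cl (period 3, group 17) vs Br (period 4, group 17): the stated order agrees with the simple trend.
(D) Ge (period 4, group 14) vs Ga (period 4, group 13): the stated order agrees with the simple trend.
The exception is (B): adding an electron to Sb's half-filled 5p³ is unfavourable, so Sn has the more exothermic EA.

(B)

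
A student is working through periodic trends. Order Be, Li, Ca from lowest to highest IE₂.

Consider each +1 ion: Be⁺ still has 1 valence electron; Li⁺ is the bare [He] core; Ca⁺ still has 1 valence electron.
Core electrons are held far more tightly than valence electrons, so Li tops the IE_2 order.
Valence configurations: Be⁺ [He]2s¹, Ca⁺ [Ar]4s¹.
The numbers (kJ/mol): Be 1757, Li 7298, Ca 1145.
So the second ionization energies run Ca < Be < Li.

Ca < Be < Li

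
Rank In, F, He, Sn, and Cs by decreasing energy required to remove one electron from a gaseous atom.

IE₁ increases left→right with effective nuclear charge and decreases top→bottom as the valence shell moves farther out.
These span different periods and groups, so the two trends combine.
In > Cs: relative to Cs, both the across-period and down-group shifts push In's first ionization energy up.
Sn > In: Sn lies to the right of In in period 5, so the across-period effect alone puts Sn higher.
F > Sn: relative to Sn, both the across-period and down-group shifts push F's first ionization energy up.
He > F: relative to F, both the across-period and down-group shifts push He's first ionization energy up.
Tabulated first ionization energy (kJ/mol): He 2372, F 1681, In 558, Sn 709, Cs 376.
So from highest to lowest: He > F > Sn > In > Cs.

He > F > Sn > In > Cs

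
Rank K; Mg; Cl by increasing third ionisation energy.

The third ionization energy removes an electron from the +2 ion. For each element: K²⁺ is already 1 electron into the core; Mg²⁺ is the bare [Ne] core; Cl²⁺ still has 5 valence electrons.
Pulling an electron out of a noble-gas core costs far more than removing a remaining valence electron, so K and Mg sit at the high end of IE_3.
The numbers (kJ/mol): K 4420, Mg 7733, Cl 3822.
Overall IE_3 order: Cl < K < Mg.

Cl < K < Mg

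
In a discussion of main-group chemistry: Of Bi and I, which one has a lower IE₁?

I is in period 5, group 17; Bi is in period 6, group 15.
First ionization energy rises across a period (greater Z_eff holds electrons more tightly) and falls down a group (valence electrons are farther from the nucleus).
These span different periods and groups, so the two trends combine.
I > Bi: relative to Bi, both the across-period and down-group shifts push I's first ionization energy up.
For reference (kJ/mol): I 1008, Bi 703.
So Bi has the lower IE₁ (Bi < I).

Bi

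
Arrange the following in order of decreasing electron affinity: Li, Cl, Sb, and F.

Li is in period 2, group 1; F is in period 2, group 17; Cl is in period 3, group 17; Sb is in period 5, group 15.
Adding an electron releases more energy for atoms nearer the top right (short of the noble gases).
Here both period and group differ, so the two effects have to be weighed against each other.
Sb > Li: period and group pull opposite ways; the across-period shift dominates (103 vs 60 kJ/mol).
F > Sb: relative to Sb, both the across-period and down-group shifts push F's electron affinity up.
Cl > F: this pair runs against the simple trend — see the exception note.
Note the exception: Cl has a higher electron affinity than F, contrary to the simple trend — F's small 2p subshell makes the incoming electron feel strong e⁻–e⁻ repulsion, so Cl actually releases more energy on gaining an electron.
For reference (kJ/mol): Li 60, F 328, Cl 349, Sb 103.
So from highest to lowest: Cl > F > Sb > Li.

Cl > F > Sb > Li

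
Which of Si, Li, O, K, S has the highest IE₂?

The second ionization energy removes an electron from the +1 ion. For each element: Si⁺ still has 3 valence electrons; Li⁺ is the bare [He] core; O⁺ still has 5 valence electrons; K⁺ is the bare [Ar] core; S⁺ still has 5 valence electrons.
Usually core removal costs more than valence removal, but here the competition is close: a tightly held n=2 valence electron can cost more to remove than an n=3 core electron, so the actual values have to decide it.
Valence configurations: Si⁺ [Ne]3s²3p¹, O⁺ [He]2s²2p³, S⁺ [Ne]3s²3p³.
Approximate IE_2 values (kJ/mol): Si 1577, Li 7298, O 3388, K 3052, S 2252.
Putting it together, IE_2: Si < S < K < O < Li.

Li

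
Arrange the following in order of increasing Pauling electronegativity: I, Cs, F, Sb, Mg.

Cs, Mg, Sb, I, F

Electronegativity increases across a period and decreases down a group, tracking effective nuclear charge and atomic size.
These span different periods and groups, so the two trends combine.
Mg > Cs: both effects reinforce here, so Mg is clearly the higher of the two.
Sb > Mg: period and group pull opposite ways; the across-period shift dominates (2.05 vs 1.31).
I > Sb: both are in period 5; the period trend gives I the larger value.
F > I: they share group 17; the group trend gives F the larger value.
For reference (Pauling): F 3.98, Mg 1.31, Sb 2.05, I 2.66, Cs 0.79.
So from lowest to highest: Cs < Mg < Sb < I < F.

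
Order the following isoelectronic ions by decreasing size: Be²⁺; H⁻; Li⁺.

All of these have 2 electrons, so size is governed by nuclear charge alone: the more protons, the stronger the pull on the same electron cloud, and the smaller the ion.
Nuclear charges: Be²⁺ (Z=4), Li⁺ (Z=3), H⁻ (Z=1).
Largest to smallest: H⁻ > Li⁺ > Be²⁺.

H⁻, Li⁺, Be²⁺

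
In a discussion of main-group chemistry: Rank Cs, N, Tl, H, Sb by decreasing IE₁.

N > H > Sb > Tl > Cs

H is in period 1, group 1; N is in period 2, group 15; Sb is in period 5, group 15; Cs is in period 6, group 1; Tl is in period 6, group 13.
First ionization energy rises across a period (greater Z_eff holds electrons more tightly) and falls down a group (valence electrons are farther from the nucleus).
These span different periods and groups, so the two trends combine.
Tl > Cs: both are in period 6; the period trend gives Tl the larger value.
Sb > Tl: both effects reinforce here, so Sb is clearly the higher of the two.
H > Sb: period and group pull opposite ways; the down-group shift dominates (1312 vs 831 kJ/mol).
N > H: period and group pull opposite ways; the across-period shift dominates (1402 vs 1312 kJ/mol).
For reference (kJ/mol): H 1312, N 1402, Sb 831, Cs 376, Tl 589.
So from highest to lowest: N > H > Sb > Tl > Cs.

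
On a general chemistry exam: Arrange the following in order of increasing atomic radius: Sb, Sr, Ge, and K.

K is in period 4, group 1; Ge is in period 4, group 14; Sr is in period 5, group 2; Sb is in period 5, group 15.
Atomic radius shrinks across a period as nuclear charge pulls the same shell inward, and grows down a group as new shells are added.
Neither a single period nor a single group — weigh both effects.
Sb > Ge: the two effects oppose for this pair; the down-group effect wins (140 vs 121 pm).
Sr > Sb: both are in period 5; the period trend gives Sr the larger value.
K > Sr: period and group pull opposite ways; the across-period shift dominates (196 vs 185 pm).
For reference (pm): K 196, Ge 121, Sr 185, Sb 140.
So from smallest to largest: Ge < Sb < Sr < K.

Ge < Sb < Sr < K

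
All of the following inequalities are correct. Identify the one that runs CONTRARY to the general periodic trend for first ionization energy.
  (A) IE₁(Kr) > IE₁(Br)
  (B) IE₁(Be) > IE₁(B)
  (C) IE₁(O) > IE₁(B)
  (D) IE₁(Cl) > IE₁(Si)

(B)

The general trend: first ionization energy increases across a period and decreases down a group.
(A) Kr (period 4, group 18) vs Br (period 4, group 17): the stated order agrees with the simple trend.
(B) Be (period 2, group 2) vs B (period 2, group 13): the stated order contradicts the simple trend.
(C) O (period 2, group 16) vs B (period 2, group 13): the stated order agrees with the simple trend.
(D) Cl (period 3, group 17) vs Si (period 3, group 14): the stated order agrees with the simple trend.
The exception is (B): removing B's lone 2p electron is easier than breaking Be's filled 2s².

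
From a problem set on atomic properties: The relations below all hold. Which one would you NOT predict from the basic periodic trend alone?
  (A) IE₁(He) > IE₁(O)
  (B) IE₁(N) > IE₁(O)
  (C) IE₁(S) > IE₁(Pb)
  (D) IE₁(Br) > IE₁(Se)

(B)

The general trend: first ionisation energy increases across a period and decreases down a group.
(A) He (period 1, group 18) vs O (period 2, group 16): the stated order agrees with the simple trend.
(B) N (period 2, group 15) vs O (period 2, group 16): the stated order contradicts the simple trend.
(C) S (period 3, group 16) vs Pb (period 6, group 14): the stated order agrees with the simple trend.
(D) Br (period 4, group 17) vs Se (period 4, group 16): the stated order agrees with the simple trend.
The exception is (B): pairing an electron in O's 2p⁴ costs repulsion energy, so O ionizes more easily than half-filled N (2p³).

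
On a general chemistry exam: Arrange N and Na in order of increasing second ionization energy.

IE_2 is the cost of taking one more electron from the +1 cation: N⁺ still has 4 valence electrons; Na⁺ is the bare [Ne] core.
Core electrons are held far more tightly than valence electrons, so Na tops the IE_2 order.
Approximate IE_2 values (kJ/mol): N 2856, Na 4562.
Hence IE_2: N < Na.

N < Na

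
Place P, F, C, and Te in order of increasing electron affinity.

C is in period 2, group 14; F is in period 2, group 17; P is in period 3, group 15; Te is in period 5, group 16.
Electron affinity generally becomes more exothermic across a period toward the halogens and less exothermic down a group.
These span different periods and groups, so the two trends combine.
C > P: period and group pull opposite ways; the down-group shift dominates (122 vs 72 kJ/mol).
Te > C: the two effects oppose for this pair; the across-period effect wins (190 vs 122 kJ/mol).
F > Te: both effects reinforce here, so F is clearly the higher of the two.
Approximate values (kJ/mol): C 122, F 328, P 72, Te 190.
So from lowest to highest: P < C < Te < F.

P < C < Te < F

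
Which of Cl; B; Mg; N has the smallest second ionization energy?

Mg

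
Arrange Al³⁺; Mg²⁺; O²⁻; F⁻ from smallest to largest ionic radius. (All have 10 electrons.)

Al³⁺ < Mg²⁺ < F⁻ < O²⁻

All of these have 10 electrons, so size is governed by nuclear charge alone: the more protons, the stronger the pull on the same electron cloud, and the smaller the ion.
Nuclear charges: Al³⁺ (Z=13), Mg²⁺ (Z=12), F⁻ (Z=9), O²⁻ (Z=8).
Smallest to largest: Al³⁺ < Mg²⁺ < F⁻ < O²⁻.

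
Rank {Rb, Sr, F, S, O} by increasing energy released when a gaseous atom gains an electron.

O is in period 2, group 16; F is in period 2, group 17; S is in period 3, group 16; Rb is in period 5, group 1; Sr is in period 5, group 2.
EA tends to increase across a period and decrease down a group, though the pattern is less regular than for IE or radius.
Here both period and group differ, so the two effects have to be weighed against each other.
Rb > Sr: this pair runs against the simple trend — see the exception note.
O > Rb: both effects reinforce here, so O is clearly the higher of the two.
S > O: this pair runs against the simple trend — see the exception note.
F > S: relative to S, both the across-period and down-group shifts push F's electron affinity up.
Note the exception: Rb has a higher electron affinity than Sr, contrary to the simple trend — adding an electron to Sr (ns²) has to open a new, higher-energy np subshell, which is unfavourable.
Note the exception: S has a higher electron affinity than O, contrary to the simple trend — the compact 2p subshell of O repels the added electron more than S's larger 3p does.
For reference (kJ/mol): O 141, F 328, S 200, Rb 47, Sr 5.
So from lowest to highest: Sr < Rb < O < S < F.

Sr < Rb < O < S < F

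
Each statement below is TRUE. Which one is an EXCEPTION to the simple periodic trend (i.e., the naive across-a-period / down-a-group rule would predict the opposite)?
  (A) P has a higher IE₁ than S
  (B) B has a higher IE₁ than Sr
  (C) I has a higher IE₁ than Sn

(A)

The general trend: IE₁ increases across a period and decreases down a group.
(A) P (period 3, group 15) vs S (period 3, group 16): the stated order contradicts the simple trend.
(B) B (period 2, group 13) vs Sr (period 5, group 2): the stated order agrees with the simple trend.
(C) I (period 5, group 17) vs Sn (period 5, group 14): the stated order agrees with the simple trend.
The exception is (A): S (3p⁴) ionizes more easily than half-filled P (3p³) because the paired 3p electron in S is pushed out by e⁻–e⁻ repulsion.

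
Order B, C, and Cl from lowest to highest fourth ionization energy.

Consider each +3 ion: B³⁺ is the bare [He] core; C³⁺ still has 1 valence electron; Cl³⁺ still has 4 valence electrons.
Breaking into a closed-shell core is much more expensive than removing a leftover valence electron — B has the largest IE_4 here.
Valence configurations: C³⁺ [He]2s¹, Cl³⁺ [Ne]3s²3p².
Approximate IE_4 values (kJ/mol): B 25026, C 6223, Cl 5159.
So the fourth ionization energies run Cl < C < B.

Cl, C, B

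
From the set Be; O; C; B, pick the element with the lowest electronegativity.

Be

Be is in period 2, group 2; B is in period 2, group 13; C is in period 2, group 14; O is in period 2, group 16.
Atoms toward the upper right of the periodic table pull bonding electrons most strongly.
All lie in period 2, so electronegativity increases left to right.
The lowest electronegativity among these belongs to Be.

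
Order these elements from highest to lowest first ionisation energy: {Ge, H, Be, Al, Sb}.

H, Be, Sb, Ge, Al

H is in period 1, group 1; Be is in period 2, group 2; Al is in period 3, group 13; Ge is in period 4, group 14; Sb is in period 5, group 15.
IE₁ increases left→right with effective nuclear charge and decreases top→bottom as the valence shell moves farther out.
A diagonal step moves right (one effect) and down (the opposite effect) at once.
Ge > Al: the two effects oppose for this pair; the across-period effect wins (762 vs 578 kJ/mol).
Sb > Ge: period and group pull opposite ways; the across-period shift dominates (831 vs 762 kJ/mol).
Be > Sb: the two effects oppose for this pair; the down-group effect wins (900 vs 831 kJ/mol).
H > Be: period and group pull opposite ways; the down-group shift dominates (1312 vs 900 kJ/mol).
Approximate values (kJ/mol): H 1312, Be 900, Al 578, Ge 762, Sb 831.
So from highest to lowest: H > Be > Sb > Ge > Al.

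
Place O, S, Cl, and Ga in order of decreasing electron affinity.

Cl > S > O > Ga

O is in period 2, group 16; S is in period 3, group 16; Cl is in period 3, group 17; Ga is in period 4, group 13.
Electron affinity generally becomes more exothermic across a period toward the halogens and less exothermic down a group.
These span different periods and groups, so the two trends combine.
O > Ga: relative to Ga, both the across-period and down-group shifts push O's electron affinity up.
S > O: this pair runs against the simple trend — see the exception note.
Cl > S: Cl lies to the right of S in period 3, so the across-period effect alone puts Cl higher.
Note the exception: S has a higher electron affinity than O, contrary to the simple trend — the compact 2p subshell of O repels the added electron more than S's larger 3p does.
Approximate values (kJ/mol): O 141, S 200, Cl 349, Ga 29.
So from highest to lowest: Cl > S > O > Ga.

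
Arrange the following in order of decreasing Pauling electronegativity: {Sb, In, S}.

S > Sb > In

S is in period 3, group 16; In is in period 5, group 13; Sb is in period 5, group 15.
Electronegativity increases across a period and decreases down a group, tracking effective nuclear charge and atomic size.
Neither a single period nor a single group — weigh both effects.
Sb > In: both are in period 5; the period trend gives Sb the larger value.
S > Sb: both effects reinforce here, so S is clearly the higher of the two.
For reference (Pauling): S 2.58, In 1.78, Sb 2.05.
So from highest to lowest: S > Sb > In.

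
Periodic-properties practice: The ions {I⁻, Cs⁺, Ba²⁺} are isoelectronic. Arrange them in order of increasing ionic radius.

All of these have 54 electrons, so size is governed by nuclear charge alone: the more protons, the stronger the pull on the same electron cloud, and the smaller the ion.
Nuclear charges: Ba²⁺ (Z=56), Cs⁺ (Z=55), I⁻ (Z=53).
Smallest to largest: Ba²⁺ < Cs⁺ < I⁻.

Ba²⁺ < Cs⁺ < I⁻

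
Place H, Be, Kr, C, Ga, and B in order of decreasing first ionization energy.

Kr > H > C > Be > B > Ga

IE₁ increases left→right with effective nuclear charge and decreases top→bottom as the valence shell moves farther out.
These span different periods and groups, so the two trends combine.
B > Ga: they share group 13; the group trend gives B the larger value.
Be > B: this pair runs against the simple trend — see the exception note.
C > Be: C lies to the right of Be in period 2, so the across-period effect alone puts C higher.
H > C: period and group pull opposite ways; the down-group shift dominates (1312 vs 1086 kJ/mol).
Kr > H: the two effects oppose for this pair; the across-period effect wins (1351 vs 1312 kJ/mol).
Note the exception: Be has a higher first ionization energy than B, contrary to the simple trend — removing B's lone 2p electron is easier than breaking Be's filled 2s².
Tabulated first ionization energy (kJ/mol): H 1312, Be 900, B 801, C 1086, Ga 579, Kr 1351.
So from highest to lowest: Kr > H > C > Be > B > Ga.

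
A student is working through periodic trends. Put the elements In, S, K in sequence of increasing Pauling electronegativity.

K < In < S

S is in period 3, group 16; K is in period 4, group 1; In is in period 5, group 13.
Atoms toward the upper right of the periodic table pull bonding electrons most strongly.
These span different periods and groups, so the two trends combine.
In > K: period and group pull opposite ways; the across-period shift dominates (1.78 vs 0.82).
S > In: relative to In, both the across-period and down-group shifts push S's electronegativity up.
For reference (Pauling): S 2.58, K 0.82, In 1.78.
So from lowest to highest: K < In < S.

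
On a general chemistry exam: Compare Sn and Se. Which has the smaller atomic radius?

Se is in period 4, group 16; Sn is in period 5, group 14.
Moving right in a period, electrons are added to the same shell under a stronger nuclear pull, so atoms get smaller; moving down, a new shell is opened and atoms get larger.
Neither a single period nor a single group — weigh both effects.
Sn > Se: relative to Se, both the across-period and down-group shifts push Sn's atomic radius up.
For reference (pm): Se 116, Sn 140.
So Se has the smaller atomic radius (Se < Sn).

Se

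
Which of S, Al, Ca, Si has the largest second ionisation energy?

Consider each +1 ion: S⁺ still has 5 valence electrons; Al⁺ still has 2 valence electrons; Ca⁺ still has 1 valence electron; Si⁺ still has 3 valence electrons.
All are still removing valence electrons, so compare the +1 ions as you would atoms: IE_2 generally rises across a period (higher Z_eff) and falls down a group (larger shell), subject to the usual subshell exceptions.
Valence configurations: S⁺ [Ne]3s²3p³, Al⁺ [Ne]3s², Ca⁺ [Ar]4s¹, Si⁺ [Ne]3s²3p¹.
Si⁺ loses a lone 3p electron whereas Al⁺ must break into a filled 3s² pair, so IE_2(Al) > IE_2(Si) even though Si has the higher nuclear charge.
Approximate IE_2 values (kJ/mol): S 2252, Al 1817, Ca 1145, Si 1577.
So the second ionization energies run Ca < Si < Al < S.

S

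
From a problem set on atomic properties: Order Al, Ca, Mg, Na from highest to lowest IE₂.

IE_2 is the cost of taking one more electron from the +1 cation: Al⁺ still has 2 valence electrons; Ca⁺ still has 1 valence electron; Mg⁺ still has 1 valence electron; Na⁺ is the bare [Ne] core.
Breaking into a closed-shell core is much more expensive than removing a leftover valence electron — Na has the largest IE_2 here.
Valence configurations: Al⁺ [Ne]3s², Ca⁺ [Ar]4s¹, Mg⁺ [Ne]3s¹.
Approximate IE_2 values (kJ/mol): Al 1817, Ca 1145, Mg 1451, Na 4562.
Overall IE_2 order: Ca < Mg < Al < Na.

Na > Al > Mg > Ca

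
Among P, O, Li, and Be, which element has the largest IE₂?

Li

Consider each +1 ion: P⁺ still has 4 valence electrons; O⁺ still has 5 valence electrons; Li⁺ is the bare [He] core; Be⁺ still has 1 valence electron.
Breaking into a closed-shell core is much more expensive than removing a leftover valence electron — Li has the largest IE_2 here.
Valence configurations: P⁺ [Ne]3s²3p², O⁺ [He]2s²2p³, Be⁺ [He]2s¹.
Tabulated IE_2 (kJ/mol): P 1907, O 3388, Li 7298, Be 1757.
So the second ionization energies run Be < P < O < Li.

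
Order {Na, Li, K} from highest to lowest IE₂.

Li > Na > K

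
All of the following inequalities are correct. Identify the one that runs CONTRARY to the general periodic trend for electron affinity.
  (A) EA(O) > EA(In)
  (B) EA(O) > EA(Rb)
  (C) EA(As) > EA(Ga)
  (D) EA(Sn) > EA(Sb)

(D)

The general trend: electron affinity increases across a period and decreases down a group.
(A) O (period 2, group 16) vs In (period 5, group 13): the stated order agrees with the simple trend.
(B) O (period 2, group 16) vs Rb (period 5, group 1): the stated order agrees with the simple trend.
(C) As (period 4, group 15) vs Ga (period 4, group 13): the stated order agrees with the simple trend.
(D) Sn (period 5, group 14) vs Sb (period 5, group 15): the stated order contradicts the simple trend.
The exception is (D): adding an electron to Sb's half-filled 5p³ is unfavourable, so Sn has the more exothermic EA.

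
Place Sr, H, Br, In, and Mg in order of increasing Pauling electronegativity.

Sr, Mg, In, H, Br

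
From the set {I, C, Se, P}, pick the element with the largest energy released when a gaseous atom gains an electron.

Adding an electron releases more energy for atoms nearer the top right (short of the noble gases).
These sit on a diagonal, where the across-period and down-group effects partly cancel.
C > P: period and group pull opposite ways; the down-group shift dominates (122 vs 72 kJ/mol).
Se > C: period and group pull opposite ways; the across-period shift dominates (195 vs 122 kJ/mol).
I > Se: period and group pull opposite ways; the across-period shift dominates (295 vs 195 kJ/mol).
For reference (kJ/mol): C 122, P 72, Se 195, I 295.
The largest energy released when a gaseous atom gains an electron among these belongs to I.

I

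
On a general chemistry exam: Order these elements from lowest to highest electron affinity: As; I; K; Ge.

Electron affinity generally becomes more exothermic across a period toward the halogens and less exothermic down a group.
These span different periods and groups, so the two trends combine.
As > K: As lies to the right of K in period 4, so the across-period effect alone puts As higher.
Ge > As: this pair runs against the simple trend — see the exception note.
I > Ge: period and group pull opposite ways; the across-period shift dominates (295 vs 119 kJ/mol).
Note the exception: Ge has a higher electron affinity than As, contrary to the simple trend — adding an electron to As's half-filled 4p³ is unfavourable, so Ge (4p²) has the more exothermic EA.
Tabulated electron affinity (kJ/mol): K 48, Ge 119, As 78, I 295.
So from lowest to highest: K < As < Ge < I.

K < As < Ge < I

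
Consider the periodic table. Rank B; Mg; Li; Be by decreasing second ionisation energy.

Li > B > Be > Mg

After 1 electron has been removed, what remains? B⁺ still has 2 valence electrons; Mg⁺ still has 1 valence electron; Li⁺ is the bare [He] core; Be⁺ still has 1 valence electron.
Core electrons are held far more tightly than valence electrons, so Li tops the IE_2 order.
Valence configurations: B⁺ [He]2s², Mg⁺ [Ne]3s¹, Be⁺ [He]2s¹.
Tabulated IE_2 (kJ/mol): B 2427, Mg 1451, Li 7298, Be 1757.
Hence IE_2: Mg < Be < B < Li.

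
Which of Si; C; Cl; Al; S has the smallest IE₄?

Consider each +3 ion: Si³⁺ still has 1 valence electron; C³⁺ still has 1 valence electron; Cl³⁺ still has 4 valence electrons; Al³⁺ is the bare [Ne] core; S³⁺ still has 3 valence electrons.
Breaking into a closed-shell core is much more expensive than removing a leftover valence electron — Al has the largest IE_4 here.
Valence configurations: Si³⁺ [Ne]3s¹, C³⁺ [He]2s¹, Cl³⁺ [Ne]3s²3p², S³⁺ [Ne]3s²3p¹.
Tabulated IE_4 (kJ/mol): Si 4356, C 6223, Cl 5159, Al 11577, S 4556.
Overall IE_4 order: Si < S < Cl < C < Al.

Si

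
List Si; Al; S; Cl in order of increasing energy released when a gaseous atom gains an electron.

Al < Si < S < Cl

Adding an electron releases more energy for atoms nearer the top right (short of the noble gases).
All lie in period 3, so electron affinity increases left to right.
So from lowest to highest: Al < Si < S < Cl.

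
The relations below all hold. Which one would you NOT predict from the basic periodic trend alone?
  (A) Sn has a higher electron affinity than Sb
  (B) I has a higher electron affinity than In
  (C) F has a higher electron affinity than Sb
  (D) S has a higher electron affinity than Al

The general trend: electron affinity increases across a period and decreases down a group.
(A) Sn (period 5, group 14) vs Sb (period 5, group 15): the stated order contradicts the simple trend.
(B) I (period 5, group 17) vs In (period 5, group 13): the stated order agrees with the simple trend.
(C) F (period 2, group 17) vs Sb (period 5, group 15): the stated order agrees with the simple trend.
(D) S (period 3, group 16) vs Al (period 3, group 13): the stated order agrees with the simple trend.
The exception is (A): adding an electron to Sb's half-filled 5p³ is unfavourable, so Sn has the more exothermic EA.

(A)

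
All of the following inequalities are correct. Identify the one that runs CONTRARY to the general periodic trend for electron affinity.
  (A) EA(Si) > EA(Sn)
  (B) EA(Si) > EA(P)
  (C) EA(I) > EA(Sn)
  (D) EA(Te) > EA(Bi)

The general trend: electron affinity increases across a period and decreases down a group.
(A) Si (period 3, group 14) vs Sn (period 5, group 14): the stated order agrees with the simple trend.
(B) Si (period 3, group 14) vs P (period 3, group 15): the stated order contradicts the simple trend.
(C) I (period 5, group 17) vs Sn (period 5, group 14): the stated order agrees with the simple trend.
(D) Te (period 5, group 16) vs Bi (period 6, group 15): the stated order agrees with the simple trend.
The exception is (B): adding an electron to P's half-filled 3p³ is unfavourable, so Si (3p²) has the more exothermic EA.

(B)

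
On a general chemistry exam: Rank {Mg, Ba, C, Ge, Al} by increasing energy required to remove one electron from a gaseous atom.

Ba < Al < Mg < Ge < C

C is in period 2, group 14; Mg is in period 3, group 2; Al is in period 3, group 13; Ge is in period 4, group 14; Ba is in period 6, group 2.
Across a period the outer electron is held more tightly (higher IE₁); down a group it sits in a higher shell, more shielded, and comes off more easily.
These span different periods and groups, so the two trends combine.
Al > Ba: relative to Ba, both the across-period and down-group shifts push Al's first ionization energy up.
Mg > Al: this pair runs against the simple trend — see the exception note.
Ge > Mg: period and group pull opposite ways; the across-period shift dominates (762 vs 738 kJ/mol).
C > Ge: they share group 14; the group trend gives C the larger value.
Note the exception: Mg has a higher first ionization energy than Al, contrary to the simple trend — Al's single 3p electron is easier to remove than one from Mg's filled 3s².
For reference (kJ/mol): C 1086, Mg 738, Al 578, Ge 762, Ba 503.
So from lowest to highest: Ba < Al < Mg < Ge < C.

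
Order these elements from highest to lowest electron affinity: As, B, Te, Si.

Te > Si > As > B

B is in period 2, group 13; Si is in period 3, group 14; As is in period 4, group 15; Te is in period 5, group 16.
Atoms with high Z_eff and room in the valence shell (especially the halogens) have the most exothermic electron affinities.
A diagonal step moves right (one effect) and down (the opposite effect) at once.
As > B: period and group pull opposite ways; the across-period shift dominates (78 vs 27 kJ/mol).
Si > As: period and group pull opposite ways; the down-group shift dominates (134 vs 78 kJ/mol).
Te > Si: the two effects oppose for this pair; the across-period effect wins (190 vs 134 kJ/mol).
Tabulated electron affinity (kJ/mol): B 27, Si 134, As 78, Te 190.
So from highest to lowest: Te > Si > As > B.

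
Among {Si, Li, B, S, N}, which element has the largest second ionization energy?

The second ionization energy removes an electron from the +1 ion. For each element: Si⁺ still has 3 valence electrons; Li⁺ is the bare [He] core; B⁺ still has 2 valence electrons; S⁺ still has 5 valence electrons; N⁺ still has 4 valence electrons.
Pulling an electron out of a noble-gas core costs far more than removing a remaining valence electron, so Li sits at the high end of IE_2.
Valence configurations: Si⁺ [Ne]3s²3p¹, B⁺ [He]2s², S⁺ [Ne]3s²3p³, N⁺ [He]2s²2p².
Approximate IE_2 values (kJ/mol): Si 1577, Li 7298, B 2427, S 2252, N 2856.
Overall IE_2 order: Si < S < B < N < Li.

Li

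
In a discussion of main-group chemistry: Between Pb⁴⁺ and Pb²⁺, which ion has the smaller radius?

Pb⁴⁺

Both ions have Z = 82 protons, but Pb⁴⁺ has lost more electrons, so its remaining electrons feel a larger effective nuclear charge per electron and are pulled in more tightly.
Higher positive charge → smaller ion, so Pb²⁺ > Pb⁴⁺.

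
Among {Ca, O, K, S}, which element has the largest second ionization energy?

Consider each +1 ion: Ca⁺ still has 1 valence electron; O⁺ still has 5 valence electrons; K⁺ is the bare [Ar] core; S⁺ still has 5 valence electrons.
Usually core removal costs more than valence removal, but here the competition is close: a tightly held n=2 valence electron can cost more to remove than an n=3 core electron, so the actual values have to decide it.
Valence configurations: Ca⁺ [Ar]4s¹, O⁺ [He]2s²2p³, S⁺ [Ne]3s²3p³.
Tabulated IE_2 (kJ/mol): Ca 1145, O 3388, K 3052, S 2252.
Overall IE_2 order: Ca < S < K < O.

O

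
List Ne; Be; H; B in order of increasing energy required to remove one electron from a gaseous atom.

Across a period the outer electron is held more tightly (higher IE₁); down a group it sits in a higher shell, more shielded, and comes off more easily.
Here both period and group differ, so the two effects have to be weighed against each other.
Be > B: this pair runs against the simple trend — see the exception note.
H > Be: period and group pull opposite ways; the down-group shift dominates (1312 vs 900 kJ/mol).
Ne > H: the two effects oppose for this pair; the across-period effect wins (2081 vs 1312 kJ/mol).
Note the exception: Be has a higher first ionization energy than B, contrary to the simple trend — removing B's lone 2p electron is easier than breaking Be's filled 2s².
Tabulated first ionization energy (kJ/mol): H 1312, Be 900, B 801, Ne 2081.
So from lowest to highest: B < Be < H < Ne.

B < Be < H < Ne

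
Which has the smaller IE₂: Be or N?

Be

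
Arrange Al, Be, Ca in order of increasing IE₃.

Consider each +2 ion: Al²⁺ still has 1 valence electron; Be²⁺ is the bare [He] core; Ca²⁺ is the bare [Ar] core.
Pulling an electron out of a noble-gas core costs far more than removing a remaining valence electron, so Ca and Be sit at the high end of IE_3.
Approximate IE_3 values (kJ/mol): Al 2745, Be 14849, Ca 4912.
Overall IE_3 order: Al < Ca < Be.

Al < Ca < Be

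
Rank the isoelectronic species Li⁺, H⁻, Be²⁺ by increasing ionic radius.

All of these have 2 electrons, so size is governed by nuclear charge alone: the more protons, the stronger the pull on the same electron cloud, and the smaller the ion.
Nuclear charges: Be²⁺ (Z=4), Li⁺ (Z=3), H⁻ (Z=1).
Smallest to largest: Be²⁺ < Li⁺ < H⁻.

Be²⁺, Li⁺, H⁻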